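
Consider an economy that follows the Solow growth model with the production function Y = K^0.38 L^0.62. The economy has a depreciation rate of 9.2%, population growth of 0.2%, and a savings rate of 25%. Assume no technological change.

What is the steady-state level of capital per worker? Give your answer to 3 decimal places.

At the steady state, Δk = 0, so s·k^α = (n + δ)·k.
Rearranging, k^(1−α) = s / (n + δ).
k^0.62 = 0.25 / (0.002 + 0.092) = 0.25 / 0.094 = 2.6596
k* = 2.6596^(1/0.62) ≈ 4.8438

k* = 4.844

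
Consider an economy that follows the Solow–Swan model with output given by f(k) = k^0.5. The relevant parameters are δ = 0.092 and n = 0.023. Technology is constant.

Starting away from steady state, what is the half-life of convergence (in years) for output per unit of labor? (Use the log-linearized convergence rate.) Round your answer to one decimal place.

Near the steady state the convergence rate is λ = (1 − α)(n + δ).
λ = (1 − 0.5) × 0.115 = 0.5 × 0.115 = 0.0575
Half-life = ln 2 / λ = 0.6931 / 0.0575 ≈ 12.05 years

about 12.1 years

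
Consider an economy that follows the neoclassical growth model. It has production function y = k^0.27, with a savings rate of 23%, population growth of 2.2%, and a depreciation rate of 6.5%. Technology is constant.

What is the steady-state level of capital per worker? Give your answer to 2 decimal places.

In steady state, investment equals break-even investment: s·k^α = (n + δ)·k.
Dividing both sides by k: k^(1−α) = s / (n + δ).
k^0.73 = 0.23 / (0.022 + 0.065) = 0.23 / 0.087 = 2.6437
k* = 2.6437^(1/0.73) ≈ 3.7877

k* ≈ 3.79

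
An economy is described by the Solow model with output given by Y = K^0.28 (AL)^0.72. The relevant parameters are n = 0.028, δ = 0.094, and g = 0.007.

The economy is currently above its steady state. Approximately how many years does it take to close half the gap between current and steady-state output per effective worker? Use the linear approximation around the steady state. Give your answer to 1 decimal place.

half-life ≈ 7.5 years

Near the steady state the convergence rate is λ = (1 − α)(n + g + δ).
λ = (1 − 0.28) × 0.129 = 0.72 × 0.129 = 0.09288
Half-life = ln 2 / λ = 0.6931 / 0.09288 ≈ 7.46 years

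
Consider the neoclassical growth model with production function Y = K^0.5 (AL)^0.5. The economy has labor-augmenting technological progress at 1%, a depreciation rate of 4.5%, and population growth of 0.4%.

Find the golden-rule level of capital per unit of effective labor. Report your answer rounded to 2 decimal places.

The golden rule sets f'(k) = n + g + δ, i.e. α·k^(α−1) = n + g + δ.
So k^(1−α) = α / (n + g + δ) = 0.5 / 0.059 = 8.4746.
k_gold = 8.4746^(1/0.5) ≈ 71.8188

k_gold ≈ 71.82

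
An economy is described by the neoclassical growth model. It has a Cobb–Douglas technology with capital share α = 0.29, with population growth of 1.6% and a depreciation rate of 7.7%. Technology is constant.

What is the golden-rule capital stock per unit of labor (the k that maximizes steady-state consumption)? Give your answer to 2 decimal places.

k_gold ≈ 4.96

The golden rule sets f'(k) = n + δ, i.e. α·k^(α−1) = n + δ.
So k^(1−α) = α / (n + δ) = 0.29 / 0.093 = 3.1183.
k_gold = 3.1183^(1/0.71) ≈ 4.9620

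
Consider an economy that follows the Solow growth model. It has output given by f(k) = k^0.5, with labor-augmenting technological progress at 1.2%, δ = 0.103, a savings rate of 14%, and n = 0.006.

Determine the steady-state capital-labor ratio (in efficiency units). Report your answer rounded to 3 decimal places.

Steady state requires s·f(k) = (n + g + δ)·k, i.e. s·k^α = (n + g + δ)·k.
Rearranging, k^(1−α) = s / (n + g + δ).
k^0.5 = 0.14 / (0.006 + 0.012 + 0.103) = 0.14 / 0.121 = 1.1570
k* = 1.1570^(1/0.5) ≈ 1.3386

k* ≈ 1.339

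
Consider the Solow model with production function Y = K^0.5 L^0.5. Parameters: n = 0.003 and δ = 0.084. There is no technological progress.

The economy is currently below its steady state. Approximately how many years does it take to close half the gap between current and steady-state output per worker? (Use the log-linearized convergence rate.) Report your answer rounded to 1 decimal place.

Near the steady state the convergence rate is λ = (1 − α)(n + δ).
λ = (1 − 0.5) × 0.087 = 0.5 × 0.087 = 0.0435
Half-life = ln 2 / λ = 0.6931 / 0.0435 ≈ 15.93 years

t_½ ≈ 15.9 years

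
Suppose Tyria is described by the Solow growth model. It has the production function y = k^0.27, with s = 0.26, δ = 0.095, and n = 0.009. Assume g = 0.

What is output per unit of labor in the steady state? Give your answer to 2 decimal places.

y* ≈ 1.40

Steady state requires s·f(k) = (n + δ)·k, i.e. s·k^α = (n + δ)·k.
Dividing both sides by k: k^(1−α) = s / (n + δ).
k^0.73 = 0.26 / (0.009 + 0.095) = 0.26 / 0.104 = 2.5000
k* = 2.5000^(1/0.73) ≈ 3.5085
y* = (k*)^α = 3.5085^0.27 ≈ 1.4034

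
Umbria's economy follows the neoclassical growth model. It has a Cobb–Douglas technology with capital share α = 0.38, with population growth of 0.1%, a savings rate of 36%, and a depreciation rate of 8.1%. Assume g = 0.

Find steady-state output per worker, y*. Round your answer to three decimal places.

At the steady state, Δk = 0, so s·k^α = (n + δ)·k.
Rearranging, k^(1−α) = s / (n + δ).
k^0.62 = 0.36 / (0.001 + 0.081) = 0.36 / 0.082 = 4.3902
k* = 4.3902^(1/0.62) ≈ 10.8709
y* = (k*)^α = 10.8709^0.38 ≈ 2.4762

y* = 2.476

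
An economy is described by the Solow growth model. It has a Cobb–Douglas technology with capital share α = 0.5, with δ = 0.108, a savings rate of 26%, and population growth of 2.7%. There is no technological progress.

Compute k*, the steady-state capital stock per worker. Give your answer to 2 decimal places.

k* = 3.71

Steady state requires s·f(k) = (n + δ)·k, i.e. s·k^α = (n + δ)·k.
Rearranging, k^(1−α) = s / (n + δ).
k^0.5 = 0.26 / (0.027 + 0.108) = 0.26 / 0.135 = 1.9259
k* = 1.9259^(1/0.5) ≈ 3.7091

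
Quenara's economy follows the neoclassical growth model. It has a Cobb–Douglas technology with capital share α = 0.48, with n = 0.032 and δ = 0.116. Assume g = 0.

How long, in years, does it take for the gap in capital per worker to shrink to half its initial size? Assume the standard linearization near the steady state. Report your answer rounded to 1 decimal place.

Near the steady state the convergence rate is λ = (1 − α)(n + δ).
λ = (1 − 0.48) × 0.148 = 0.52 × 0.148 = 0.07696
Half-life = ln 2 / λ = 0.6931 / 0.07696 ≈ 9.01 years

t_½ ≈ 9.0 years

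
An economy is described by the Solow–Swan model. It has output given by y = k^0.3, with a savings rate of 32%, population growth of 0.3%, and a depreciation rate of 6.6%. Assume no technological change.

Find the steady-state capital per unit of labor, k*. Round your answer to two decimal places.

k* = 8.95

At the steady state, Δk = 0, so s·k^α = (n + δ)·k.
Rearranging, k^(1−α) = s / (n + δ).
k^0.7 = 0.32 / (0.003 + 0.066) = 0.32 / 0.069 = 4.6377
k* = 4.6377^(1/0.7) ≈ 8.9508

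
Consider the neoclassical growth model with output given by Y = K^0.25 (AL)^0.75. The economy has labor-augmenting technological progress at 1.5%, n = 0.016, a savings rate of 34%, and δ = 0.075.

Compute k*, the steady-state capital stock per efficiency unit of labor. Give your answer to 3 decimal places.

k* ≈ 4.730

Steady state requires s·f(k) = (n + g + δ)·k, i.e. s·k^α = (n + g + δ)·k.
Rearranging, k^(1−α) = s / (n + g + δ).
k^0.75 = 0.34 / (0.016 + 0.015 + 0.075) = 0.34 / 0.106 = 3.2075
k* = 3.2075^(1/0.75) ≈ 4.7303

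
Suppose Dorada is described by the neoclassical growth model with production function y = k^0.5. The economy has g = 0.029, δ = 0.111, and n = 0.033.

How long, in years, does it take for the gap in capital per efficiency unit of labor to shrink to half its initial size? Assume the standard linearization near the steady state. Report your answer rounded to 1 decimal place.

Near the steady state the convergence rate is λ = (1 − α)(n + g + δ).
λ = (1 − 0.5) × 0.173 = 0.5 × 0.173 = 0.0865
Half-life = ln 2 / λ = 0.6931 / 0.0865 ≈ 8.01 years

t_½ ≈ 8.0 years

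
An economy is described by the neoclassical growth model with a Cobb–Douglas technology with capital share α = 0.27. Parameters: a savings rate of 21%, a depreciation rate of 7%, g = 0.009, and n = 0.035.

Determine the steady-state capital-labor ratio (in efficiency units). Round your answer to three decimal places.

k* = 2.309

At the steady state, Δk = 0, so s·k^α = (n + g + δ)·k.
Rearranging, k^(1−α) = s / (n + g + δ).
k^0.73 = 0.21 / (0.035 + 0.009 + 0.070) = 0.21 / 0.114 = 1.8421
k* = 1.8421^(1/0.73) ≈ 2.3091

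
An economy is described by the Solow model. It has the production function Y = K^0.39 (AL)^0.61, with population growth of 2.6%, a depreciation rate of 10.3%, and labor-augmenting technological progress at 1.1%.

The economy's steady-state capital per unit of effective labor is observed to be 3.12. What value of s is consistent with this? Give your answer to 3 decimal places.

s ≈ 0.280

At the steady state, Δk = 0, so s·k^α = (n + g + δ)·k.
So s / (n + g + δ) = (k*)^(1−α) = 3.12^0.61 = 2.0019.
Therefore s = 2.0019 × (n + g + δ) = 2.0019 × 0.140 = 0.2803.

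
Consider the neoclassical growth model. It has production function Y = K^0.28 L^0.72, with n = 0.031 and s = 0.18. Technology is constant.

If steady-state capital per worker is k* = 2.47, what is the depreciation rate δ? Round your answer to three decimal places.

In steady state, investment equals break-even investment: s·k^α = (n + δ)·k.
So s / (n + δ) = (k*)^(1−α) = 2.47^0.72 = 1.9175.
Therefore n + δ = s / 1.9175 = 0.18 / 1.9175 = 0.0939, so δ = 0.0939 − 0.031 = 0.0629.

δ ≈ 0.063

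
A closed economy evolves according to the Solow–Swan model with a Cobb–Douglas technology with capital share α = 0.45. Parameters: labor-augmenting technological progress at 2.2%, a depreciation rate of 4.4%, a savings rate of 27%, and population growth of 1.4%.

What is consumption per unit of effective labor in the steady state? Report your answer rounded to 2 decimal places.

Steady state requires s·f(k) = (n + g + δ)·k, i.e. s·k^α = (n + g + δ)·k.
Rearranging, k^(1−α) = s / (n + g + δ).
k^0.55 = 0.27 / (0.014 + 0.022 + 0.044) = 0.27 / 0.080 = 3.3750
k* = 3.3750^(1/0.55) ≈ 9.1306
y* = (k*)^α = 9.1306^0.45 ≈ 2.7054
c* = (1 − s)·y* = (1 − 0.27) × 2.7054 ≈ 1.9749

c* = 1.97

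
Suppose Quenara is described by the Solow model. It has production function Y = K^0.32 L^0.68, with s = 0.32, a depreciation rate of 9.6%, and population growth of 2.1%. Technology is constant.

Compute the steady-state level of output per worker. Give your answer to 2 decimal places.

y* ≈ 1.61

In steady state, investment equals break-even investment: s·k^α = (n + δ)·k.
Dividing both sides by k: k^(1−α) = s / (n + δ).
k^0.68 = 0.32 / (0.021 + 0.096) = 0.32 / 0.117 = 2.7350
k* = 2.7350^(1/0.68) ≈ 4.3912
y* = (k*)^α = 4.3912^0.32 ≈ 1.6056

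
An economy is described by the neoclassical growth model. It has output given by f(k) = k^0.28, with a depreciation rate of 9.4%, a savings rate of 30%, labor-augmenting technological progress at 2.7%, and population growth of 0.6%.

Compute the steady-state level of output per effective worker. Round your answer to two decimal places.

In steady state, investment equals break-even investment: s·k^α = (n + g + δ)·k.
Rearranging, k^(1−α) = s / (n + g + δ).
k^0.72 = 0.30 / (0.006 + 0.027 + 0.094) = 0.30 / 0.127 = 2.3622
k* = 2.3622^(1/0.72) ≈ 3.2999
y* = (k*)^α = 3.2999^0.28 ≈ 1.3969

y* = 1.40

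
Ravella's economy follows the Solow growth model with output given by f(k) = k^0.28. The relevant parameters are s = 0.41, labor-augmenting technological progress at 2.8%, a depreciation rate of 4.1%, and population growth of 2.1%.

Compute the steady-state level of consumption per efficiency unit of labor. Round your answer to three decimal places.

In steady state, investment equals break-even investment: s·k^α = (n + g + δ)·k.
Dividing both sides by k: k^(1−α) = s / (n + g + δ).
k^0.72 = 0.41 / (0.021 + 0.028 + 0.041) = 0.41 / 0.090 = 4.5556
k* = 4.5556^(1/0.72) ≈ 8.2157
y* = (k*)^α = 8.2157^0.28 ≈ 1.8034
c* = (1 − s)·y* = (1 − 0.41) × 1.8034 ≈ 1.0640

c* = 1.064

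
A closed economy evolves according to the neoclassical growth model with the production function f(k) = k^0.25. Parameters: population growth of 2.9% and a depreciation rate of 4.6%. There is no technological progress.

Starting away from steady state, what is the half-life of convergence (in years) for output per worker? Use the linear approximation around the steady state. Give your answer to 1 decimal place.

Near the steady state the convergence rate is λ = (1 − α)(n + δ).
λ = (1 − 0.25) × 0.075 = 0.75 × 0.075 = 0.05625
Half-life = ln 2 / λ = 0.6931 / 0.05625 ≈ 12.32 years

t_½ ≈ 12.3 years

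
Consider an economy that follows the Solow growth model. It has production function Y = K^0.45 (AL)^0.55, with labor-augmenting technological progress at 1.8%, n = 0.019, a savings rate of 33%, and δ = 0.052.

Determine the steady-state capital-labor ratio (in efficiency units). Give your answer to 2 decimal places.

In steady state, investment equals break-even investment: s·k^α = (n + g + δ)·k.
Rearranging, k^(1−α) = s / (n + g + δ).
k^0.55 = 0.33 / (0.019 + 0.018 + 0.052) = 0.33 / 0.089 = 3.7079
k* = 3.7079^(1/0.55) ≈ 10.8337

k* = 10.83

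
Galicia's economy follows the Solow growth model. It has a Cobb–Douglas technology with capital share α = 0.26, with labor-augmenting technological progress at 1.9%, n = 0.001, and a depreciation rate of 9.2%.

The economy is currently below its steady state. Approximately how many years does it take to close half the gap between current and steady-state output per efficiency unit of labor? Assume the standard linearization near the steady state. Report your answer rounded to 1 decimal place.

Near the steady state the convergence rate is λ = (1 − α)(n + g + δ).
λ = (1 − 0.26) × 0.112 = 0.74 × 0.112 = 0.08288
Half-life = ln 2 / λ = 0.6931 / 0.08288 ≈ 8.36 years

about 8.4 years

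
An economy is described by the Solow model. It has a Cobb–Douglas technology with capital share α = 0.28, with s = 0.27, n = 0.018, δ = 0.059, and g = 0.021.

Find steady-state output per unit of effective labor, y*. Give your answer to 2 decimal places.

y* ≈ 1.48

Steady state requires s·f(k) = (n + g + δ)·k, i.e. s·k^α = (n + g + δ)·k.
Dividing both sides by k: k^(1−α) = s / (n + g + δ).
k^0.72 = 0.27 / (0.018 + 0.021 + 0.059) = 0.27 / 0.098 = 2.7551
k* = 2.7551^(1/0.72) ≈ 4.0860
y* = (k*)^α = 4.0860^0.28 ≈ 1.4831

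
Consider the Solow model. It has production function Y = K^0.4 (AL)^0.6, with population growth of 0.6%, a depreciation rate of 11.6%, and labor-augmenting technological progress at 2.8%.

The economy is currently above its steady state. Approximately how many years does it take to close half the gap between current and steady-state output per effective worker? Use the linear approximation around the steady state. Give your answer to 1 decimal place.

about 7.7 years

Near the steady state the convergence rate is λ = (1 − α)(n + g + δ).
λ = (1 − 0.4) × 0.150 = 0.6 × 0.150 = 0.0900
Half-life = ln 2 / λ = 0.6931 / 0.0900 ≈ 7.70 years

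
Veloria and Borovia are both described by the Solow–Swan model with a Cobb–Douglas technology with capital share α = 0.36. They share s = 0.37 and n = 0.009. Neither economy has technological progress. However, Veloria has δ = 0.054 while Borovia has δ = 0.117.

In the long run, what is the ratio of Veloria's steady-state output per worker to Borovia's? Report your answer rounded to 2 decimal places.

Steady-state y* = [s/(n + δ)]^(α/(1−α)), so the ratio is [ (s_V/(n + δ)_V) / (s_B/(n + δ)_B) ]^0.5625.
s_V/(n + δ)_V = 0.37/0.063 = 5.8730; s_B/(n + δ)_B = 0.37/0.126 = 2.9365.
Ratio = (5.8730/2.9365)^0.5625 = 2.0000^0.5625 ≈ 1.4768

ratio ≈ 1.48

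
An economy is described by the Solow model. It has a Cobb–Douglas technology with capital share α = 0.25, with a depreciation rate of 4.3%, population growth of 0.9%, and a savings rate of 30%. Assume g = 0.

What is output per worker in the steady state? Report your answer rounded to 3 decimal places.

At the steady state, Δk = 0, so s·k^α = (n + δ)·k.
Rearranging, k^(1−α) = s / (n + δ).
k^0.75 = 0.30 / (0.009 + 0.043) = 0.30 / 0.052 = 5.7692
k* = 5.7692^(1/0.75) ≈ 10.3472
y* = (k*)^α = 10.3472^0.25 ≈ 1.7935

y* = 1.794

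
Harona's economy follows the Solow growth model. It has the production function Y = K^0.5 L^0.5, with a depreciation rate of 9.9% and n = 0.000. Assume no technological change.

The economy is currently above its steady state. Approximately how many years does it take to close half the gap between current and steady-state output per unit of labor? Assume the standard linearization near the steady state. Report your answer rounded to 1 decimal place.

Near the steady state the convergence rate is λ = (1 − α)(n + δ).
λ = (1 − 0.5) × 0.099 = 0.5 × 0.099 = 0.0495
Half-life = ln 2 / λ = 0.6931 / 0.0495 ≈ 14.00 years

t_½ ≈ 14.0 years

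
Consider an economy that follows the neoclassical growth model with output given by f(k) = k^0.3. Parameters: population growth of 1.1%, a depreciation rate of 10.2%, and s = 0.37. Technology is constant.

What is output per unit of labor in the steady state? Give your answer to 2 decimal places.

y* ≈ 1.66

At the steady state, Δk = 0, so s·k^α = (n + δ)·k.
Rearranging, k^(1−α) = s / (n + δ).
k^0.7 = 0.37 / (0.011 + 0.102) = 0.37 / 0.113 = 3.2743
k* = 3.2743^(1/0.7) ≈ 5.4436
y* = (k*)^α = 5.4436^0.3 ≈ 1.6625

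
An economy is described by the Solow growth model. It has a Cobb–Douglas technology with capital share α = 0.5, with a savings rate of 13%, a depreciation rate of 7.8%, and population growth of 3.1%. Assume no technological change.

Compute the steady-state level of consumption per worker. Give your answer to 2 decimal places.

At the steady state, Δk = 0, so s·k^α = (n + δ)·k.
Rearranging, k^(1−α) = s / (n + δ).
k^0.5 = 0.13 / (0.031 + 0.078) = 0.13 / 0.109 = 1.1927
k* = 1.1927^(1/0.5) ≈ 1.4225
y* = (k*)^α = 1.4225^0.5 ≈ 1.1927
c* = (1 − s)·y* = (1 − 0.13) × 1.1927 ≈ 1.0376

c* ≈ 1.04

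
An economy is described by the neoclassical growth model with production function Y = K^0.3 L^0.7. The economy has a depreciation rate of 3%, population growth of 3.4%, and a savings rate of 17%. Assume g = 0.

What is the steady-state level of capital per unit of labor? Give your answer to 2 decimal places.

k* = 4.04

In steady state, investment equals break-even investment: s·k^α = (n + δ)·k.
Dividing both sides by k: k^(1−α) = s / (n + δ).
k^0.7 = 0.17 / (0.034 + 0.030) = 0.17 / 0.064 = 2.6563
k* = 2.6563^(1/0.7) ≈ 4.0375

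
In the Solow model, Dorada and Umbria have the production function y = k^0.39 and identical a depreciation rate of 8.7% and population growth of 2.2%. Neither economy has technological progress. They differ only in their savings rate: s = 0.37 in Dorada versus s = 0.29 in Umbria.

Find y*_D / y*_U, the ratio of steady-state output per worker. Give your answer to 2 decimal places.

Steady-state y* = [s/(n + δ)]^(α/(1−α)), so the ratio is [ (s_D/(n + δ)_D) / (s_U/(n + δ)_U) ]^0.6393.
s_D/(n + δ)_D = 0.37/0.109 = 3.3945; s_U/(n + δ)_U = 0.29/0.109 = 2.6606.
Ratio = (3.3945/2.6606)^0.6393 = 1.2758^0.6393 ≈ 1.1685

ratio ≈ 1.17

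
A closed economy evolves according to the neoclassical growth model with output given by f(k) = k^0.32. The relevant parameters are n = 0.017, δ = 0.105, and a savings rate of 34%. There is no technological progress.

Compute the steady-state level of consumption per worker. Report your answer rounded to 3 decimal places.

Steady state requires s·f(k) = (n + δ)·k, i.e. s·k^α = (n + δ)·k.
Dividing both sides by k: k^(1−α) = s / (n + δ).
k^0.68 = 0.34 / (0.017 + 0.105) = 0.34 / 0.122 = 2.7869
k* = 2.7869^(1/0.68) ≈ 4.5143
y* = (k*)^α = 4.5143^0.32 ≈ 1.6198
c* = (1 − s)·y* = (1 − 0.34) × 1.6198 ≈ 1.0691

c* ≈ 1.069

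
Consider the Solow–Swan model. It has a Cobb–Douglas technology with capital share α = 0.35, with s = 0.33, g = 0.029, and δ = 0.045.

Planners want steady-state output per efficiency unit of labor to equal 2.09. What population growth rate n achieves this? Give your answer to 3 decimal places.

Steady state requires s·f(k) = (n + g + δ)·k, i.e. s·k^α = (n + g + δ)·k.
Since y* = [s/(n + g + δ)]^(α/(1−α)), we have s/(n + g + δ) = (y*)^((1−α)/α) = 2.09^1.8571 = 3.9314.
Therefore n + g + δ = s / 3.9314 = 0.33 / 3.9314 = 0.0839, so n = 0.0839 − 0.074 = 0.0099.

n ≈ 0.010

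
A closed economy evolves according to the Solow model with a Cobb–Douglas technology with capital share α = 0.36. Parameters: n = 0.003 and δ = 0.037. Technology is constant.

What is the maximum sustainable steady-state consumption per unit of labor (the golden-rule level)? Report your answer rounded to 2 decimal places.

c_gold ≈ 2.20

At the golden rule, f'(k) = n + δ, so α·k^(α−1) = n + δ and k_gold = (α/(n + δ))^(1/(1−α)).
k_gold = (0.36/0.040)^(1/0.64) = 9.0000^1.5625 ≈ 30.9745
c_gold = f(k_gold) − (n + δ)·k_gold = 3.4416 − 0.040×30.9745 ≈ 2.2026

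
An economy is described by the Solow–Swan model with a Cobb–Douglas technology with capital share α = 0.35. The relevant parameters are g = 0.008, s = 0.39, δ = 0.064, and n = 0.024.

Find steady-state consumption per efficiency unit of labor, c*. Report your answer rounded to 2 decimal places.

c* ≈ 1.30

Steady state requires s·f(k) = (n + g + δ)·k, i.e. s·k^α = (n + g + δ)·k.
Rearranging, k^(1−α) = s / (n + g + δ).
k^0.65 = 0.39 / (0.024 + 0.008 + 0.064) = 0.39 / 0.096 = 4.0625
k* = 4.0625^(1/0.65) ≈ 8.6418
y* = (k*)^α = 8.6418^0.35 ≈ 2.1272
c* = (1 − s)·y* = (1 − 0.39) × 2.1272 ≈ 1.2976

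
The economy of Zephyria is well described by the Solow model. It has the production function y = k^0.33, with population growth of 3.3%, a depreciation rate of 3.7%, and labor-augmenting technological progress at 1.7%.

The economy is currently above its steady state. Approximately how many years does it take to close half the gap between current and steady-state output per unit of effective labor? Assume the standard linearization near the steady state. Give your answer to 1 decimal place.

Near the steady state the convergence rate is λ = (1 − α)(n + g + δ).
λ = (1 − 0.33) × 0.087 = 0.67 × 0.087 = 0.05829
Half-life = ln 2 / λ = 0.6931 / 0.05829 ≈ 11.89 years

about 11.9 years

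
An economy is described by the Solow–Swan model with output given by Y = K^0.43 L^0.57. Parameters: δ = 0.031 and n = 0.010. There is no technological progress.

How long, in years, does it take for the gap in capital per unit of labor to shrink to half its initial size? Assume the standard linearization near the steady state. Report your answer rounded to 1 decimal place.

t_½ ≈ 29.7 years

Near the steady state the convergence rate is λ = (1 − α)(n + δ).
λ = (1 − 0.43) × 0.041 = 0.57 × 0.041 = 0.02337
Half-life = ln 2 / λ = 0.6931 / 0.02337 ≈ 29.66 years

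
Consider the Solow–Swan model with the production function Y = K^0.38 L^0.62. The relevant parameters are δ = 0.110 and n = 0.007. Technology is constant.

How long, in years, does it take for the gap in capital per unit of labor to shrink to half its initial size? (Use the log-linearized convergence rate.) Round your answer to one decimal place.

Near the steady state the convergence rate is λ = (1 − α)(n + δ).
λ = (1 − 0.38) × 0.117 = 0.62 × 0.117 = 0.07254
Half-life = ln 2 / λ = 0.6931 / 0.07254 ≈ 9.55 years

t_½ ≈ 9.6 years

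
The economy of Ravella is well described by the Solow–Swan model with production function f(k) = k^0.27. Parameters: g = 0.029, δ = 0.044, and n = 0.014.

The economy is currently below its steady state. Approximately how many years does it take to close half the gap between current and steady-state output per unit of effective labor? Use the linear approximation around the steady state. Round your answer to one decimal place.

about 10.9 years

Near the steady state the convergence rate is λ = (1 − α)(n + g + δ).
λ = (1 − 0.27) × 0.087 = 0.73 × 0.087 = 0.06351
Half-life = ln 2 / λ = 0.6931 / 0.06351 ≈ 10.91 years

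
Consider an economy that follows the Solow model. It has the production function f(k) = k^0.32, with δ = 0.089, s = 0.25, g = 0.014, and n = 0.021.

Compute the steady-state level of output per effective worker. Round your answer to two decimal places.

At the steady state, Δk = 0, so s·k^α = (n + g + δ)·k.
Rearranging, k^(1−α) = s / (n + g + δ).
k^0.68 = 0.25 / (0.021 + 0.014 + 0.089) = 0.25 / 0.124 = 2.0161
k* = 2.0161^(1/0.68) ≈ 2.8042
y* = (k*)^α = 2.8042^0.32 ≈ 1.3909

y* = 1.39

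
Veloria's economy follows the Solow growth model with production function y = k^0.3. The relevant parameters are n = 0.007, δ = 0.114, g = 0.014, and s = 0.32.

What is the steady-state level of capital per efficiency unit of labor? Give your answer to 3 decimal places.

At the steady state, Δk = 0, so s·k^α = (n + g + δ)·k.
Rearranging, k^(1−α) = s / (n + g + δ).
k^0.7 = 0.32 / (0.007 + 0.014 + 0.114) = 0.32 / 0.135 = 2.3704
k* = 2.3704^(1/0.7) ≈ 3.4313

k* = 3.431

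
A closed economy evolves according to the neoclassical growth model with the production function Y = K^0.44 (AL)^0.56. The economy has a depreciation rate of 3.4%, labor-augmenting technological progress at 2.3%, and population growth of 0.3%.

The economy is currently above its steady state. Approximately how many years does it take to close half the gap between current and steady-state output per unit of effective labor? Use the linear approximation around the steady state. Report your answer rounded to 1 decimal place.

about 20.6 years

Near the steady state the convergence rate is λ = (1 − α)(n + g + δ).
λ = (1 − 0.44) × 0.060 = 0.56 × 0.060 = 0.0336
Half-life = ln 2 / λ = 0.6931 / 0.0336 ≈ 20.63 years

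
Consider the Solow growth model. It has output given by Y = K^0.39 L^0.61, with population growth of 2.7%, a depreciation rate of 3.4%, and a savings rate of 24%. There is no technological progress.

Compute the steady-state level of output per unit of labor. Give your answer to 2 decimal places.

In steady state, investment equals break-even investment: s·k^α = (n + δ)·k.
Dividing both sides by k: k^(1−α) = s / (n + δ).
k^0.61 = 0.24 / (0.027 + 0.034) = 0.24 / 0.061 = 3.9344
k* = 3.9344^(1/0.61) ≈ 9.4452
y* = (k*)^α = 9.4452^0.39 ≈ 2.4007

y* = 2.40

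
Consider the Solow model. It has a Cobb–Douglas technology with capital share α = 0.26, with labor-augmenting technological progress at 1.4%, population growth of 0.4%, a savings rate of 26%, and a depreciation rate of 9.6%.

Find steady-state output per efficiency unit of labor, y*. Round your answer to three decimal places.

y* = 1.336

Steady state requires s·f(k) = (n + g + δ)·k, i.e. s·k^α = (n + g + δ)·k.
Rearranging, k^(1−α) = s / (n + g + δ).
k^0.74 = 0.26 / (0.004 + 0.014 + 0.096) = 0.26 / 0.114 = 2.2807
k* = 2.2807^(1/0.74) ≈ 3.0470
y* = (k*)^α = 3.0470^0.26 ≈ 1.3360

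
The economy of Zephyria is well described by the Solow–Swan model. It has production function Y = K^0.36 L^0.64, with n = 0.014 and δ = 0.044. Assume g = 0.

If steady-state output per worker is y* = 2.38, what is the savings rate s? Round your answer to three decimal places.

At the steady state, Δk = 0, so s·k^α = (n + δ)·k.
Since y* = [s/(n + δ)]^(α/(1−α)), we have s/(n + δ) = (y*)^((1−α)/α) = 2.38^1.7778 = 4.6717.
Therefore s = 4.6717 × (n + δ) = 4.6717 × 0.058 = 0.2710.

s ≈ 0.271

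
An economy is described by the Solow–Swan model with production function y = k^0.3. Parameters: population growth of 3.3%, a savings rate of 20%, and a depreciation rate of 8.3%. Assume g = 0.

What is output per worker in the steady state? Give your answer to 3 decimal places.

y* = 1.263

Steady state requires s·f(k) = (n + δ)·k, i.e. s·k^α = (n + δ)·k.
Rearranging, k^(1−α) = s / (n + δ).
k^0.7 = 0.20 / (0.033 + 0.083) = 0.20 / 0.116 = 1.7241
k* = 1.7241^(1/0.7) ≈ 2.1774
y* = (k*)^α = 2.1774^0.3 ≈ 1.2629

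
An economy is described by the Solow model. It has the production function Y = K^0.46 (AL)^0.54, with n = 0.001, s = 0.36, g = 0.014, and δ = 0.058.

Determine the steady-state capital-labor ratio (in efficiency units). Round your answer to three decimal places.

At the steady state, Δk = 0, so s·k^α = (n + g + δ)·k.
Dividing both sides by k: k^(1−α) = s / (n + g + δ).
k^0.54 = 0.36 / (0.001 + 0.014 + 0.058) = 0.36 / 0.073 = 4.9315
k* = 4.9315^(1/0.54) ≈ 19.1997

k* = 19.200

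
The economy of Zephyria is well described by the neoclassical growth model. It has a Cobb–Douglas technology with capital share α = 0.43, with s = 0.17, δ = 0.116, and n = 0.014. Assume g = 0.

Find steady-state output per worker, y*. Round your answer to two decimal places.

y* ≈ 1.22

At the steady state, Δk = 0, so s·k^α = (n + δ)·k.
Rearranging, k^(1−α) = s / (n + δ).
k^0.57 = 0.17 / (0.014 + 0.116) = 0.17 / 0.130 = 1.3077
k* = 1.3077^(1/0.57) ≈ 1.6010
y* = (k*)^α = 1.6010^0.43 ≈ 1.2243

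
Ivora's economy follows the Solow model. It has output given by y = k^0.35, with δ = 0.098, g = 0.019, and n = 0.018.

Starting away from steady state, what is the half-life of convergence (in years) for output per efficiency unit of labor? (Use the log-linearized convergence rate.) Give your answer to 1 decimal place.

Near the steady state the convergence rate is λ = (1 − α)(n + g + δ).
λ = (1 − 0.35) × 0.135 = 0.65 × 0.135 = 0.08775
Half-life = ln 2 / λ = 0.6931 / 0.08775 ≈ 7.90 years

about 7.9 years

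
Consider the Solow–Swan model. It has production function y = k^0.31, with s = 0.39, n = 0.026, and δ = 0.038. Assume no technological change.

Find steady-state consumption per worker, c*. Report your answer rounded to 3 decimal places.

In steady state, investment equals break-even investment: s·k^α = (n + δ)·k.
Rearranging, k^(1−α) = s / (n + δ).
k^0.69 = 0.39 / (0.026 + 0.038) = 0.39 / 0.064 = 6.0938
k* = 6.0938^(1/0.69) ≈ 13.7252
y* = (k*)^α = 13.7252^0.31 ≈ 2.2523
c* = (1 − s)·y* = (1 − 0.39) × 2.2523 ≈ 1.3739

c* ≈ 1.374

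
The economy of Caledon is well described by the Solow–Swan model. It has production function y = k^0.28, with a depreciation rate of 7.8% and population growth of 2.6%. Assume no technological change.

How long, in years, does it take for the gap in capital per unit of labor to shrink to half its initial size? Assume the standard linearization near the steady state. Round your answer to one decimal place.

about 9.3 years

Near the steady state the convergence rate is λ = (1 − α)(n + δ).
λ = (1 − 0.28) × 0.104 = 0.72 × 0.104 = 0.07488
Half-life = ln 2 / λ = 0.6931 / 0.07488 ≈ 9.26 years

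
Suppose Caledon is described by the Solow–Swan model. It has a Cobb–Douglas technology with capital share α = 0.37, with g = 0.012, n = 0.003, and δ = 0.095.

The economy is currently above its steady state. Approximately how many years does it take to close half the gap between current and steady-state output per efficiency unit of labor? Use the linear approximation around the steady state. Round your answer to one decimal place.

about 10.0 years

Near the steady state the convergence rate is λ = (1 − α)(n + g + δ).
λ = (1 − 0.37) × 0.110 = 0.63 × 0.110 = 0.0693
Half-life = ln 2 / λ = 0.6931 / 0.0693 ≈ 10.00 years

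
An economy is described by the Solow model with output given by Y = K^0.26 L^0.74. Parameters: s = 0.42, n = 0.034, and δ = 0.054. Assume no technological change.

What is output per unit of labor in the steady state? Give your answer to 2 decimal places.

y* = 1.73

In steady state, investment equals break-even investment: s·k^α = (n + δ)·k.
Dividing both sides by k: k^(1−α) = s / (n + δ).
k^0.74 = 0.42 / (0.034 + 0.054) = 0.42 / 0.088 = 4.7727
k* = 4.7727^(1/0.74) ≈ 8.2651
y* = (k*)^α = 8.2651^0.26 ≈ 1.7317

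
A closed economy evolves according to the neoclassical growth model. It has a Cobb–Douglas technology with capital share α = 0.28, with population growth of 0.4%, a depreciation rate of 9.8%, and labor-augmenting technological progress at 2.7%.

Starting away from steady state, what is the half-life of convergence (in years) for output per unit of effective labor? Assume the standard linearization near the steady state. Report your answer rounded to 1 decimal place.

t_½ ≈ 7.5 years

Near the steady state the convergence rate is λ = (1 − α)(n + g + δ).
λ = (1 − 0.28) × 0.129 = 0.72 × 0.129 = 0.09288
Half-life = ln 2 / λ = 0.6931 / 0.09288 ≈ 7.46 years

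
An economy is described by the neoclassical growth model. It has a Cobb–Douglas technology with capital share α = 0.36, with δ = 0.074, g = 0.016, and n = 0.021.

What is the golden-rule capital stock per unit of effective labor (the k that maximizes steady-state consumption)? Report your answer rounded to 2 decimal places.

k_gold ≈ 6.29

The golden rule sets f'(k) = n + g + δ, i.e. α·k^(α−1) = n + g + δ.
So k^(1−α) = α / (n + g + δ) = 0.36 / 0.111 = 3.2432.
k_gold = 3.2432^(1/0.64) ≈ 6.2863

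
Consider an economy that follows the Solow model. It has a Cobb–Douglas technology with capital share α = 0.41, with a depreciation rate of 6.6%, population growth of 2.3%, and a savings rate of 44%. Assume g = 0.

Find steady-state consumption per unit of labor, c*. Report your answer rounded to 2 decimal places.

In steady state, investment equals break-even investment: s·k^α = (n + δ)·k.
Rearranging, k^(1−α) = s / (n + δ).
k^0.59 = 0.44 / (0.023 + 0.066) = 0.44 / 0.089 = 4.9438
k* = 4.9438^(1/0.59) ≈ 15.0098
y* = (k*)^α = 15.0098^0.41 ≈ 3.0361
c* = (1 − s)·y* = (1 − 0.44) × 3.0361 ≈ 1.7002

c* = 1.70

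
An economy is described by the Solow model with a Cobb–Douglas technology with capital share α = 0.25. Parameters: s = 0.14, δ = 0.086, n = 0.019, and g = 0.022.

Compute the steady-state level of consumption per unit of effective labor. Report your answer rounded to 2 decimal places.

c* = 0.89

In steady state, investment equals break-even investment: s·k^α = (n + g + δ)·k.
Dividing both sides by k: k^(1−α) = s / (n + g + δ).
k^0.75 = 0.14 / (0.019 + 0.022 + 0.086) = 0.14 / 0.127 = 1.1024
k* = 1.1024^(1/0.75) ≈ 1.1388
y* = (k*)^α = 1.1388^0.25 ≈ 1.0330
c* = (1 − s)·y* = (1 − 0.14) × 1.0330 ≈ 0.8884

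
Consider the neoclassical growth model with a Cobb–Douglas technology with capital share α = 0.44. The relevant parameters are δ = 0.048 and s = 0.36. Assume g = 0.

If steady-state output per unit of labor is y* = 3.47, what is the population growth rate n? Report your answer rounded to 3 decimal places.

n ≈ 0.026

In steady state, investment equals break-even investment: s·k^α = (n + δ)·k.
Since y* = [s/(n + δ)]^(α/(1−α)), we have s/(n + δ) = (y*)^((1−α)/α) = 3.47^1.2727 = 4.8717.
Therefore n + δ = s / 4.8717 = 0.36 / 4.8717 = 0.0739, so n = 0.0739 − 0.048 = 0.0259.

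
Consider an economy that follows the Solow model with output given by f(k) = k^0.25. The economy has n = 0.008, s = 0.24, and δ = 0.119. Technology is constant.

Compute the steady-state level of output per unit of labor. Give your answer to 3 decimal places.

Steady state requires s·f(k) = (n + δ)·k, i.e. s·k^α = (n + δ)·k.
Rearranging, k^(1−α) = s / (n + δ).
k^0.75 = 0.24 / (0.008 + 0.119) = 0.24 / 0.127 = 1.8898
k* = 1.8898^(1/0.75) ≈ 2.3364
y* = (k*)^α = 2.3364^0.25 ≈ 1.2363

y* = 1.236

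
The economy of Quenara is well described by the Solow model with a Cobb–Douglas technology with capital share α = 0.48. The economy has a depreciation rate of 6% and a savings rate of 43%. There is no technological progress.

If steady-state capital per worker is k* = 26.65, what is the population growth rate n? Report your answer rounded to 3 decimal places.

Steady state requires s·f(k) = (n + δ)·k, i.e. s·k^α = (n + δ)·k.
So s / (n + δ) = (k*)^(1−α) = 26.65^0.52 = 5.5127.
Therefore n + δ = s / 5.5127 = 0.43 / 5.5127 = 0.0780, so n = 0.0780 − 0.060 = 0.0180.

n ≈ 0.018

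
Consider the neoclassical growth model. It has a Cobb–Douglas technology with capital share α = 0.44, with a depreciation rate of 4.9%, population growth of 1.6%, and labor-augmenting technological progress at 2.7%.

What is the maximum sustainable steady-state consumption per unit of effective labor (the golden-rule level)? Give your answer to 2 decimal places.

c_gold ≈ 1.92

At the golden rule, f'(k) = n + g + δ, so α·k^(α−1) = n + g + δ and k_gold = (α/(n + g + δ))^(1/(1−α)).
k_gold = (0.44/0.092)^(1/0.56) = 4.7826^1.7857 ≈ 16.3560
c_gold = f(k_gold) − (n + g + δ)·k_gold = 3.4199 − 0.092×16.3560 ≈ 1.9151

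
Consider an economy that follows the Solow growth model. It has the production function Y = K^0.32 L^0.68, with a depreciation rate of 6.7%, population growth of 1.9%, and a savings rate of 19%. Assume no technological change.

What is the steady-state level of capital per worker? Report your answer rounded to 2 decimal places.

In steady state, investment equals break-even investment: s·k^α = (n + δ)·k.
Rearranging, k^(1−α) = s / (n + δ).
k^0.68 = 0.19 / (0.019 + 0.067) = 0.19 / 0.086 = 2.2093
k* = 2.2093^(1/0.68) ≈ 3.2082

k* = 3.21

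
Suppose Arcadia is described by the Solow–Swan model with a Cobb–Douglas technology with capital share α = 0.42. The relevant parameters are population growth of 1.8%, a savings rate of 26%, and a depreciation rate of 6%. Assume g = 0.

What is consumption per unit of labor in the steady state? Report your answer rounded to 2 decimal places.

c* = 1.77

In steady state, investment equals break-even investment: s·k^α = (n + δ)·k.
Rearranging, k^(1−α) = s / (n + δ).
k^0.58 = 0.26 / (0.018 + 0.060) = 0.26 / 0.078 = 3.3333
k* = 3.3333^(1/0.58) ≈ 7.9709
y* = (k*)^α = 7.9709^0.42 ≈ 2.3913
c* = (1 − s)·y* = (1 − 0.26) × 2.3913 ≈ 1.7696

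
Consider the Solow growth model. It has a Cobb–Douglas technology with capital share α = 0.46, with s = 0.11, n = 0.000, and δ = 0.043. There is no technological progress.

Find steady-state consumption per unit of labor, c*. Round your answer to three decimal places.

In steady state, investment equals break-even investment: s·k^α = (n + δ)·k.
Dividing both sides by k: k^(1−α) = s / (n + δ).
k^0.54 = 0.11 / (0.000 + 0.043) = 0.11 / 0.043 = 2.5581
k* = 2.5581^(1/0.54) ≈ 5.6938
y* = (k*)^α = 5.6938^0.46 ≈ 2.2258
c* = (1 − s)·y* = (1 − 0.11) × 2.2258 ≈ 1.9810

c* = 1.981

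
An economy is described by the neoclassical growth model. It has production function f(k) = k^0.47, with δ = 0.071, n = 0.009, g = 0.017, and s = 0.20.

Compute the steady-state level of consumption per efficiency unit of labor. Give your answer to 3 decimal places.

At the steady state, Δk = 0, so s·k^α = (n + g + δ)·k.
Dividing both sides by k: k^(1−α) = s / (n + g + δ).
k^0.53 = 0.20 / (0.009 + 0.017 + 0.071) = 0.20 / 0.097 = 2.0619
k* = 2.0619^(1/0.53) ≈ 3.9170
y* = (k*)^α = 3.9170^0.47 ≈ 1.8997
c* = (1 − s)·y* = (1 − 0.20) × 1.8997 ≈ 1.5198

c* = 1.520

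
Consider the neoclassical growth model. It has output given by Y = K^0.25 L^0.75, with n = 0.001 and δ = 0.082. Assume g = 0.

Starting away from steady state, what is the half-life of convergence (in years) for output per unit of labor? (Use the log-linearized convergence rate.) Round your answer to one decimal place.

Near the steady state the convergence rate is λ = (1 − α)(n + δ).
λ = (1 − 0.25) × 0.083 = 0.75 × 0.083 = 0.06225
Half-life = ln 2 / λ = 0.6931 / 0.06225 ≈ 11.13 years

t_½ ≈ 11.1 years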